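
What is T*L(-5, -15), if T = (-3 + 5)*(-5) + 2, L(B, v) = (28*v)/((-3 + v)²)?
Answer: 280/27 ≈ 10.370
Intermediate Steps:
L(B, v) = 28*v/(-3 + v)² (L(B, v) = (28*v)/(-3 + v)² = 28*v/(-3 + v)²)
T = -8 (T = 2*(-5) + 2 = -10 + 2 = -8)
T*L(-5, -15) = -224*(-15)/(-3 - 15)² = -224*(-15)/(-18)² = -224*(-15)/324 = -8*(-35/27) = 280/27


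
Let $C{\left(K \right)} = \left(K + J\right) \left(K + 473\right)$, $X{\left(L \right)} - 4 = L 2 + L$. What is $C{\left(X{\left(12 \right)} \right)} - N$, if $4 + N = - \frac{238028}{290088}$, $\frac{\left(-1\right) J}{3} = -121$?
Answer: $\frac{14993475353}{72522} \approx 2.0674 \cdot 10^{5}$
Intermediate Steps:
$J = 363$ ($J = \left(-3\right) \left(-121\right) = 363$)
$X{\left(L \right)} = 4 + 3 L$ ($X{\left(L \right)} = 4 + \left(L 2 + L\right) = 4 + \left(2 L + L\right) = 4 + 3 L$)
$C{\left(K \right)} = \left(363 + K\right) \left(473 + K\right)$ ($C{\left(K \right)} = \left(K + 363\right) \left(K + 473\right) = \left(363 + K\right) \left(473 + K\right)$)
$N = - \frac{349595}{72522}$ ($N = -4 - \frac{238028}{290088} = -4 - \frac{59507}{72522} = - \frac{349595}{72522} \approx -4.8205$)
$C{\left(X{\left(12 \right)} \right)} - N = \left(171699 + \left(4 + 3 \cdot 12\right)^{2} + 836 \left(4 + 3 \cdot 12\right)\right) - - \frac{349595}{72522} = \left(171699 + \left(4 + 36\right)^{2} + 836 \left(4 + 36\right)\right) + \frac{349595}{72522} = \left(171699 + 40^{2} + 836 \cdot 40\right) + \frac{349595}{72522} = \left(171699 + 1600 + 33440\right) + \frac{349595}{72522} = 206739 + \frac{349595}{72522} = \frac{14993475353}{72522}$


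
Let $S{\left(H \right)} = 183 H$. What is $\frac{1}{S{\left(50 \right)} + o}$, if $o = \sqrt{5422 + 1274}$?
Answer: $\frac{1525}{13952634} - \frac{\sqrt{186}}{13952634} \approx 0.00010832$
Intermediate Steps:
$o = 6 \sqrt{186}$ ($o = \sqrt{6696} = 6 \sqrt{186} \approx 81.829$)
$\frac{1}{S{\left(50 \right)} + o} = \frac{1}{183 \cdot 50 + 6 \sqrt{186}} = \frac{1}{9150 + 6 \sqrt{186}}$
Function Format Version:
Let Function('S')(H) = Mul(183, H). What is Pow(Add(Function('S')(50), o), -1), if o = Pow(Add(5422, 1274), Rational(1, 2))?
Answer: Add(Rational(1525, 13952634), Mul(Rational(-1, 13952634), Pow(186, Rational(1, 2)))) ≈ 0.00010832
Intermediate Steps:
o = Mul(6, Pow(186, Rational(1, 2))) (o = Pow(6696, Rational(1, 2)) = Mul(6, Pow(186, Rational(1, 2))) ≈ 81.829)
Pow(Add(Function('S')(50), o), -1) = Pow(Add(Mul(183, 50), Mul(6, Pow(186, Rational(1, 2)))), -1) = Pow(Add(9150, Mul(6, Pow(186, Rational(1, 2)))), -1)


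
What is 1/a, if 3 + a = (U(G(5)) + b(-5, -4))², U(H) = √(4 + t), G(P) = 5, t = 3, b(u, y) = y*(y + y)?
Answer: 257/257028 - 4*√7/64257 ≈ 0.00083519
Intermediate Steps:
b(u, y) = 2*y² (b(u, y) = y*(2*y) = 2*y²)
U(H) = √7 (U(H) = √(4 + 3) = √7)
a = -3 + (32 + √7)² (a = -3 + (√7 + 2*(-4)²)² = -3 + (√7 + 2*16)² = -3 + (√7 + 32)² = -3 + (32 + √7)² ≈ 1197.3)
1/a = 1/(1028 + 64*√7)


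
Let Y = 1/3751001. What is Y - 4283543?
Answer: -16067574076542/3751001 ≈ -4.2835e+6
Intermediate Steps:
Y = 1/3751001 ≈ 2.6660e-7
Y - 4283543 = 1/3751001 - 4283543 = -16067574076542/3751001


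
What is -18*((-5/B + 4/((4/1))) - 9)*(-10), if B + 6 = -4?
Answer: -1350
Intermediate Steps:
B = -10 (B = -6 - 4 = -10)
-18*((-5/B + 4/((4/1))) - 9)*(-10) = -18*((-5/(-10) + 4/((4/1))) - 9)*(-10) = -18*((-5*(-⅒) + 4/((4*1))) - 9)*(-10) = -18*((½ + 4/4) - 9)*(-10) = -18*((½ + 4*(¼)) - 9)*(-10) = -18*((½ + 1) - 9)*(-10) = -18*(3/2 - 9)*(-10) = -18*(-15/2)*(-10) = 135*(-10) = -1350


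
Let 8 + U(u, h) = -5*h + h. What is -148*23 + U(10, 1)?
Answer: -3416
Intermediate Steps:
U(u, h) = -8 - 4*h (U(u, h) = -8 + (-5*h + h) = -8 - 4*h)
-148*23 + U(10, 1) = -148*23 + (-8 - 4*1) = -3404 + (-8 - 4) = -3404 - 12 = -3416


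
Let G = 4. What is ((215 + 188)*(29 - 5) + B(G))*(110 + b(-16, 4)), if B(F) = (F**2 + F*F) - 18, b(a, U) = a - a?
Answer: 1065460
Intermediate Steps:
b(a, U) = 0
B(F) = -18 + 2*F**2 (B(F) = (F**2 + F**2) - 18 = 2*F**2 - 18 = -18 + 2*F**2)
((215 + 188)*(29 - 5) + B(G))*(110 + b(-16, 4)) = ((215 + 188)*(29 - 5) + (-18 + 2*4**2))*(110 + 0) = (403*24 + (-18 + 2*16))*110 = (9672 + (-18 + 32))*110 = (9672 + 14)*110 = 9686*110 = 1065460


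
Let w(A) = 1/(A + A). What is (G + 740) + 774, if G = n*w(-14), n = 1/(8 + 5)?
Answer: 551095/364 ≈ 1514.0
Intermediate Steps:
w(A) = 1/(2*A)
n = 1/13 ≈ 0.076923
G = -1/364 (G = ((½)/(-14))/13 = ((½)*(-1/14))/13 = (1/13)*(-1/28) = -1/364 ≈ -0.0027473)
(G + 740) + 774 = (-1/364 + 740) + 774 = 269359/364 + 774 = 551095/364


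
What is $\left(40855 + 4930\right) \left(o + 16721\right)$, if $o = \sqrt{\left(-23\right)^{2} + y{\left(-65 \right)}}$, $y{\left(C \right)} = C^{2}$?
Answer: $765570985 + 45785 \sqrt{4754} \approx 7.6873 \cdot 10^{8}$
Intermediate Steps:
$o = \sqrt{4754}$ ($o = \sqrt{\left(-23\right)^{2} + \left(-65\right)^{2}} = \sqrt{529 + 4225} = \sqrt{4754} \approx 68.949$)
$\left(40855 + 4930\right) \left(o + 16721\right) = \left(40855 + 4930\right) \left(\sqrt{4754} + 16721\right) = 45785 \left(16721 + \sqrt{4754}\right) = 765570985 + 45785 \sqrt{4754}$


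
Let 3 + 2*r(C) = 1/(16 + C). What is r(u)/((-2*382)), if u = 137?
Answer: 229/116892 ≈ 0.0019591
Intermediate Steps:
r(C) = -3/2 + 1/(2*(16 + C))
r(u)/((-2*382)) = ((-47 - 3*137)/(2*(16 + 137)))/((-2*382)) = ((1/2)*(-47 - 411)/153)/(-764) = ((1/2)*(1/153)*(-458))*(-1/764) = -229/153*(-1/764) = 229/116892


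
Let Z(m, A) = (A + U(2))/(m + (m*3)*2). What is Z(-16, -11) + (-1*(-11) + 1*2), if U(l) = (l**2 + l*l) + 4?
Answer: 1455/112 ≈ 12.991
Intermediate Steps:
U(l) = 4 + 2*l**2 (U(l) = (l**2 + l**2) + 4 = 2*l**2 + 4 = 4 + 2*l**2)
Z(m, A) = (12 + A)/(7*m) (Z(m, A) = (A + (4 + 2*2**2))/(m + (m*3)*2) = (A + (4 + 2*4))/(m + (3*m)*2) = (A + (4 + 8))/(m + 6*m) = (A + 12)/((7*m)) = (12 + A)*(1/(7*m)) = (12 + A)/(7*m))
Z(-16, -11) + (-1*(-11) + 1*2) = (1/7)*(12 - 11)/(-16) + (-1*(-11) + 1*2) = (1/7)*(-1/16)*1 + (11 + 2) = -1/112 + 13 = 1455/112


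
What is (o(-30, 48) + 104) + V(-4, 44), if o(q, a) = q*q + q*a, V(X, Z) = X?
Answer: -440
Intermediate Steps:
o(q, a) = q² + a*q
(o(-30, 48) + 104) + V(-4, 44) = (-30*(48 - 30) + 104) - 4 = (-30*18 + 104) - 4 = (-540 + 104) - 4 = -436 - 4 = -440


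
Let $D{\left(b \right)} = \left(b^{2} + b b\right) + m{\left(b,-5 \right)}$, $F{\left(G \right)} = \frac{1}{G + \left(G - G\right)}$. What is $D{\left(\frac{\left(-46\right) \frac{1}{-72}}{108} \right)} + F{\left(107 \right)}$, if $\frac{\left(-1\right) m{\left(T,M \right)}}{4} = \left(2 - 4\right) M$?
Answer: $- \frac{32341789285}{808735104} \approx -39.991$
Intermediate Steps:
$F{\left(G \right)} = \frac{1}{G}$ ($F{\left(G \right)} = \frac{1}{G + 0} = \frac{1}{G}$)
$m{\left(T,M \right)} = 8 M$ ($m{\left(T,M \right)} = - 4 \left(2 - 4\right) M = - 4 \left(- 2 M\right) = 8 M$)
$D{\left(b \right)} = -40 + 2 b^{2}$ ($D{\left(b \right)} = \left(b^{2} + b b\right) + 8 \left(-5\right) = \left(b^{2} + b^{2}\right) - 40 = 2 b^{2} - 40 = -40 + 2 b^{2}$)
$D{\left(\frac{\left(-46\right) \frac{1}{-72}}{108} \right)} + F{\left(107 \right)} = \left(-40 + 2 \left(\frac{\left(-46\right) \frac{1}{-72}}{108}\right)^{2}\right) + \frac{1}{107} = \left(-40 + 2 \left(\left(-46\right) \left(- \frac{1}{72}\right) \frac{1}{108}\right)^{2}\right) + \frac{1}{107} = \left(-40 + 2 \left(\frac{23}{36} \cdot \frac{1}{108}\right)^{2}\right) + \frac{1}{107} = \left(-40 + 2 \left(\frac{23}{3888}\right)^{2}\right) + \frac{1}{107} = \left(-40 + 2 \cdot \frac{529}{15116544}\right) + \frac{1}{107} = \left(-40 + \frac{529}{7558272}\right) + \frac{1}{107} = - \frac{302330351}{7558272} + \frac{1}{107} = - \frac{32341789285}{808735104}$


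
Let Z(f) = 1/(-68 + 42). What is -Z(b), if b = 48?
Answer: 1/26 ≈ 0.038462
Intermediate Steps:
Z(f) = -1/26 (Z(f) = 1/(-26) = -1/26)
-Z(b) = -1*(-1/26) = 1/26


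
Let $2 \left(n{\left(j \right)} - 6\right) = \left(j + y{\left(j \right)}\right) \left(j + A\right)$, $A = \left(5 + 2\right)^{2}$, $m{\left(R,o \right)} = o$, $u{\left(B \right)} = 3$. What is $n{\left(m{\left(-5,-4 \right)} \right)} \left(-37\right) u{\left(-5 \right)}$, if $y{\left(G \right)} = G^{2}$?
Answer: $-30636$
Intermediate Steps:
$A = 49$ ($A = 7^{2} = 49$)
$n{\left(j \right)} = 6 + \frac{\left(49 + j\right) \left(j + j^{2}\right)}{2}$ ($n{\left(j \right)} = 6 + \frac{\left(j + j^{2}\right) \left(j + 49\right)}{2} = 6 + \frac{\left(j + j^{2}\right) \left(49 + j\right)}{2} = 6 + \frac{\left(49 + j\right) \left(j + j^{2}\right)}{2}$)
$n{\left(m{\left(-5,-4 \right)} \right)} \left(-37\right) u{\left(-5 \right)} = \left(6 + \frac{\left(-4\right)^{3}}{2} + 25 \left(-4\right)^{2} + \frac{49}{2} \left(-4\right)\right) \left(-37\right) 3 = \left(6 + \frac{1}{2} \left(-64\right) + 25 \cdot 16 - 98\right) \left(-37\right) 3 = \left(6 - 32 + 400 - 98\right) \left(-37\right) 3 = 276 \left(-37\right) 3 = \left(-10212\right) 3 = -30636$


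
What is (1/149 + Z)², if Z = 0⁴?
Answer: 1/22201 ≈ 4.5043e-5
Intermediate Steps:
Z = 0
(1/149 + Z)² = (1/149 + 0)² = (1/149)² = 1/22201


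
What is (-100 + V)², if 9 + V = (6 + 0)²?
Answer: 5329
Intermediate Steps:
V = 27 (V = -9 + (6 + 0)² = -9 + 6² = -9 + 36 = 27)
(-100 + V)² = (-100 + 27)² = (-73)² = 5329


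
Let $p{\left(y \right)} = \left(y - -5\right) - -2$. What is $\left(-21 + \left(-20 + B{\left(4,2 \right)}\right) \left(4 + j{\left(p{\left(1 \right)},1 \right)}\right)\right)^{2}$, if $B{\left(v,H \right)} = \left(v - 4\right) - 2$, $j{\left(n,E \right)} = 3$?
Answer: $30625$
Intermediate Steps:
$p{\left(y \right)} = 7 + y$ ($p{\left(y \right)} = \left(y + 5\right) + 2 = \left(5 + y\right) + 2 = 7 + y$)
$B{\left(v,H \right)} = -6 + v$ ($B{\left(v,H \right)} = \left(-4 + v\right) - 2 = -6 + v$)
$\left(-21 + \left(-20 + B{\left(4,2 \right)}\right) \left(4 + j{\left(p{\left(1 \right)},1 \right)}\right)\right)^{2} = \left(-21 + \left(-20 + \left(-6 + 4\right)\right) \left(4 + 3\right)\right)^{2} = \left(-21 + \left(-20 - 2\right) 7\right)^{2} = \left(-21 - 154\right)^{2} = \left(-175\right)^{2} = 30625$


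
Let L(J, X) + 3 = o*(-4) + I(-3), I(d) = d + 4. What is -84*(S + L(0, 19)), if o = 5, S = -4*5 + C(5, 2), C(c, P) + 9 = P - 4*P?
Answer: 4788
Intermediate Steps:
I(d) = 4 + d
C(c, P) = -9 - 3*P (C(c, P) = -9 + (P - 4*P) = -9 - 3*P)
S = -35 (S = -4*5 + (-9 - 3*2) = -20 + (-9 - 6) = -20 - 15 = -35)
L(J, X) = -22 (L(J, X) = -3 + (5*(-4) + (4 - 3)) = -3 + (-20 + 1) = -3 - 19 = -22)
-84*(S + L(0, 19)) = -84*(-35 - 22) = -84*(-57) = 4788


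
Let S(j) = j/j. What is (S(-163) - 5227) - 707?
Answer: -5933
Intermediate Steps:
S(j) = 1
(S(-163) - 5227) - 707 = (1 - 5227) - 707 = -5226 - 707 = -5933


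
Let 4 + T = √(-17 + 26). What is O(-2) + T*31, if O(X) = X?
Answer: -33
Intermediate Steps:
T = -1 (T = -4 + √(-17 + 26) = -4 + √9 = -4 + 3 = -1)
O(-2) + T*31 = -2 - 1*31 = -2 - 31 = -33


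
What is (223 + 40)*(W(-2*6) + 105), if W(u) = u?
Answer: 24459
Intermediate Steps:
(223 + 40)*(W(-2*6) + 105) = (223 + 40)*(-2*6 + 105) = 263*(-12 + 105) = 263*93 = 24459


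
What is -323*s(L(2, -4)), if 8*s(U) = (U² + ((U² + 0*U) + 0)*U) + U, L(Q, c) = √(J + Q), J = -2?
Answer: 0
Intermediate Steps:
L(Q, c) = √(-2 + Q)
s(U) = U/8 + U²/8 + U³/8 (s(U) = ((U² + ((U² + 0*U) + 0)*U) + U)/8 = ((U² + ((U² + 0) + 0)*U) + U)/8 = ((U² + (U² + 0)*U) + U)/8 = ((U² + U²*U) + U)/8 = ((U² + U³) + U)/8 = (U + U² + U³)/8 = U/8 + U²/8 + U³/8)
-323*s(L(2, -4)) = -323*√(-2 + 2)*(1 + √(-2 + 2) + (√(-2 + 2))²)/8 = -323*√0*(1 + √0 + (√0)²)/8 = -323*0*(1 + 0 + 0²)/8 = -323*0*(1 + 0 + 0)/8 = -323*0/8 = -323*0 = 0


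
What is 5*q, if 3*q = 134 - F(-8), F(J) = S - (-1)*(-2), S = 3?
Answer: 665/3 ≈ 221.67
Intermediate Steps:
F(J) = 1 (F(J) = 3 - (-1)*(-2) = 3 - 1*2 = 3 - 2 = 1)
q = 133/3 (q = (134 - 1*1)/3 = (134 - 1)/3 = (⅓)*133 = 133/3 ≈ 44.333)
5*q = 5*(133/3) = 665/3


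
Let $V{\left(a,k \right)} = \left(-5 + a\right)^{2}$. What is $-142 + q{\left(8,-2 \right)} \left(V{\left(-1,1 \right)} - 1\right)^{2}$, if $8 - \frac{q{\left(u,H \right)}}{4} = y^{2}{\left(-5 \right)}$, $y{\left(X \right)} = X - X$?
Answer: $39058$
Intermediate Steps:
$y{\left(X \right)} = 0$
$q{\left(u,H \right)} = 32$ ($q{\left(u,H \right)} = 32 - 4 \cdot 0^{2} = 32 - 0 = 32 + 0 = 32$)
$-142 + q{\left(8,-2 \right)} \left(V{\left(-1,1 \right)} - 1\right)^{2} = -142 + 32 \left(\left(-5 - 1\right)^{2} - 1\right)^{2} = -142 + 32 \left(\left(-6\right)^{2} - 1\right)^{2} = -142 + 32 \left(36 - 1\right)^{2} = -142 + 32 \cdot 35^{2} = -142 + 32 \cdot 1225 = -142 + 39200 = 39058$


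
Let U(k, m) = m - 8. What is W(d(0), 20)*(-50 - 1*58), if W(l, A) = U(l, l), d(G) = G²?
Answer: 864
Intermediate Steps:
U(k, m) = -8 + m
W(l, A) = -8 + l
W(d(0), 20)*(-50 - 1*58) = (-8 + 0²)*(-50 - 1*58) = (-8 + 0)*(-50 - 58) = -8*(-108) = 864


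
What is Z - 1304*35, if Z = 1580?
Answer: -44060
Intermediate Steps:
Z - 1304*35 = 1580 - 1304*35 = 1580 - 45640 = -44060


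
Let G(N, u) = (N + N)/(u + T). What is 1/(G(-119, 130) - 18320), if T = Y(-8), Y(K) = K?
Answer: -61/1117639 ≈ -5.4579e-5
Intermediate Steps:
T = -8
G(N, u) = 2*N/(-8 + u) (G(N, u) = (N + N)/(u - 8) = (2*N)/(-8 + u) = 2*N/(-8 + u))
1/(G(-119, 130) - 18320) = 1/(2*(-119)/(-8 + 130) - 18320) = 1/(2*(-119)/122 - 18320) = 1/(2*(-119)*(1/122) - 18320) = 1/(-119/61 - 18320) = 1/(-1117639/61) = -61/1117639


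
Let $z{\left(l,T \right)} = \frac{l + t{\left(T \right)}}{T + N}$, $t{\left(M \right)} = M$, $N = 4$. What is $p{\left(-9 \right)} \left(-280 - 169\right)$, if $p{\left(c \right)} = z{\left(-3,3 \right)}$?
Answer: $0$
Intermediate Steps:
$z{\left(l,T \right)} = \frac{T + l}{4 + T}$ ($z{\left(l,T \right)} = \frac{l + T}{T + 4} = \frac{T + l}{4 + T}$)
$p{\left(c \right)} = 0$ ($p{\left(c \right)} = \frac{3 - 3}{4 + 3} = \frac{1}{7} \cdot 0 = 0$)
$p{\left(-9 \right)} \left(-280 - 169\right) = 0 \left(-280 - 169\right) = 0 \left(-449\right) = 0$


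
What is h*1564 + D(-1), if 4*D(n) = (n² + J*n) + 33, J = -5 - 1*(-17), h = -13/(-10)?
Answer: 20387/10 ≈ 2038.7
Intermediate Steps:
h = 13/10 (h = -13*(-⅒) = 13/10 ≈ 1.3000)
J = 12 (J = -5 + 17 = 12)
D(n) = 33/4 + 3*n + n²/4 (D(n) = ((n² + 12*n) + 33)/4 = (33 + n² + 12*n)/4 = 33/4 + 3*n + n²/4)
h*1564 + D(-1) = (13/10)*1564 + (33/4 + 3*(-1) + (¼)*(-1)²) = 10166/5 + (33/4 - 3 + (¼)*1) = 10166/5 + (33/4 - 3 + ¼) = 10166/5 + 11/2 = 20387/10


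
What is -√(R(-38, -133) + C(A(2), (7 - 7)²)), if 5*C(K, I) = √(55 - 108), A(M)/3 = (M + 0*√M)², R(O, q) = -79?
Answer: -√(-1975 + 5*I*√53)/5 ≈ -0.081904 - 8.8886*I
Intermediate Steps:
A(M) = 3*M² (A(M) = 3*(M + 0*√M)² = 3*(M + 0)² = 3*M²)
C(K, I) = I*√53/5 (C(K, I) = √(55 - 108)/5 = √(-53)/5 = (I*√53)/5 = I*√53/5)
-√(R(-38, -133) + C(A(2), (7 - 7)²)) = -√(-79 + I*√53/5)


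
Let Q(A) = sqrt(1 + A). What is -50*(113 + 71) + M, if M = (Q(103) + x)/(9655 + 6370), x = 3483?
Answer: -147426517/16025 + 2*sqrt(26)/16025 ≈ -9199.8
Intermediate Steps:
M = 3483/16025 + 2*sqrt(26)/16025 (M = (sqrt(1 + 103) + 3483)/(9655 + 6370) = (sqrt(104) + 3483)/16025 = (2*sqrt(26) + 3483)*(1/16025) = (3483 + 2*sqrt(26))*(1/16025) = 3483/16025 + 2*sqrt(26)/16025 ≈ 0.21798)
-50*(113 + 71) + M = -50*(113 + 71) + (3483/16025 + 2*sqrt(26)/16025) = -50*184 + (3483/16025 + 2*sqrt(26)/16025) = -9200 + (3483/16025 + 2*sqrt(26)/16025) = -147426517/16025 + 2*sqrt(26)/16025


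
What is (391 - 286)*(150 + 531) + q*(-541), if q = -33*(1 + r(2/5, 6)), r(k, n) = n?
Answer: 196476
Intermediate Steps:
q = -231 (q = -33*(1 + 6) = -33*7 = -231)
(391 - 286)*(150 + 531) + q*(-541) = (391 - 286)*(150 + 531) - 231*(-541) = 105*681 + 124971 = 71505 + 124971 = 196476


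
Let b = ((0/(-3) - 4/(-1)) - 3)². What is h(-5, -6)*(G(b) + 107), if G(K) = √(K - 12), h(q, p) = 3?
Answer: 321 + 3*I*√11 ≈ 321.0 + 9.9499*I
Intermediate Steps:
b = 1 (b = ((0*(-⅓) - 4*(-1)) - 3)² = ((0 + 4) - 3)² = (4 - 3)² = 1² = 1)
G(K) = √(-12 + K)
h(-5, -6)*(G(b) + 107) = 3*(√(-12 + 1) + 107) = 3*(√(-11) + 107) = 3*(I*√11 + 107) = 3*(107 + I*√11) = 321 + 3*I*√11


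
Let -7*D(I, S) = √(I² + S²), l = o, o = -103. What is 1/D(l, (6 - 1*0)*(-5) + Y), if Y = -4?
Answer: -7*√11765/11765 ≈ -0.064536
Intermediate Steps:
l = -103
D(I, S) = -√(I² + S²)/7
1/D(l, (6 - 1*0)*(-5) + Y) = 1/(-√((-103)² + ((6 - 1*0)*(-5) - 4)²)/7) = 1/(-√(10609 + ((6 + 0)*(-5) - 4)²)/7) = 1/(-√(10609 + (6*(-5) - 4)²)/7) = 1/(-√(10609 + (-30 - 4)²)/7) = 1/(-√(10609 + (-34)²)/7) = 1/(-√(10609 + 1156)/7) = 1/(-√11765/7) = -7*√11765/11765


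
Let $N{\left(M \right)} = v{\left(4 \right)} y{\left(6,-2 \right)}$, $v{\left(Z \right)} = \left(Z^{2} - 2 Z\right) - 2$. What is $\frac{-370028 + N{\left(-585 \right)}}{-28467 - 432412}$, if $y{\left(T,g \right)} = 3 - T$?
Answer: $\frac{370046}{460879} \approx 0.80291$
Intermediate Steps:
$v{\left(Z \right)} = -2 + Z^{2} - 2 Z$
$N{\left(M \right)} = -18$ ($N{\left(M \right)} = \left(-2 + 4^{2} - 8\right) \left(3 - 6\right) = \left(-2 + 16 - 8\right) \left(3 - 6\right) = 6 \left(-3\right) = -18$)
$\frac{-370028 + N{\left(-585 \right)}}{-28467 - 432412} = \frac{-370028 - 18}{-28467 - 432412} = - \frac{370046}{-460879} = \left(-370046\right) \left(- \frac{1}{460879}\right) = \frac{370046}{460879}$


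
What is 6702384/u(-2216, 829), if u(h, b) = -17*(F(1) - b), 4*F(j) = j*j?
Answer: 687424/1445 ≈ 475.73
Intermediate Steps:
F(j) = j**2/4 (F(j) = (j*j)/4 = j**2/4)
u(h, b) = -17/4 + 17*b (u(h, b) = -17*((1/4)*1**2 - b) = -17*((1/4)*1 - b) = -17*(1/4 - b) = -17/4 + 17*b)
6702384/u(-2216, 829) = 6702384/(-17/4 + 17*829) = 6702384/(-17/4 + 14093) = 6702384/(56355/4) = 6702384*(4/56355) = 687424/1445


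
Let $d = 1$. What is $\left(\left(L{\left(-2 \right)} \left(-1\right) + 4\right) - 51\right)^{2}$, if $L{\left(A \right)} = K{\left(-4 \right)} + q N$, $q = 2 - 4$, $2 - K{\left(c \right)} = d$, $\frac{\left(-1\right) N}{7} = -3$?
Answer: $36$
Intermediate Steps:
$N = 21$ ($N = \left(-7\right) \left(-3\right) = 21$)
$K{\left(c \right)} = 1$ ($K{\left(c \right)} = 2 - 1 = 1$)
$q = -2$
$L{\left(A \right)} = -41$ ($L{\left(A \right)} = 1 - 42 = -41$)
$\left(\left(L{\left(-2 \right)} \left(-1\right) + 4\right) - 51\right)^{2} = \left(\left(\left(-41\right) \left(-1\right) + 4\right) - 51\right)^{2} = \left(\left(41 + 4\right) - 51\right)^{2} = \left(45 - 51\right)^{2} = \left(-6\right)^{2} = 36$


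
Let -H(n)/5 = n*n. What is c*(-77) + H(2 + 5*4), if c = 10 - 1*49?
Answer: 583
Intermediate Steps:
c = -39 (c = 10 - 49 = -39)
H(n) = -5*n**2 (H(n) = -5*n*n = -5*n**2)
c*(-77) + H(2 + 5*4) = -39*(-77) - 5*(2 + 5*4)**2 = 3003 - 5*(2 + 20)**2 = 3003 - 5*22**2 = 3003 - 5*484 = 3003 - 2420 = 583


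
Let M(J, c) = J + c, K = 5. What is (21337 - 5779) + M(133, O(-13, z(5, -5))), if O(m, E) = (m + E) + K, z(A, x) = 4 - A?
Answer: 15682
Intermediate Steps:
O(m, E) = 5 + E + m (O(m, E) = (m + E) + 5 = (E + m) + 5 = 5 + E + m)
(21337 - 5779) + M(133, O(-13, z(5, -5))) = (21337 - 5779) + (133 + (5 + (4 - 1*5) - 13)) = 15558 + (133 + (5 + (4 - 5) - 13)) = 15558 + (133 + (5 - 1 - 13)) = 15558 + (133 - 9) = 15558 + 124 = 15682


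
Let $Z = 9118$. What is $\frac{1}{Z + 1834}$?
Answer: $\frac{1}{10952} \approx 9.1308 \cdot 10^{-5}$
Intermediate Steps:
$\frac{1}{Z + 1834} = \frac{1}{9118 + 1834} = \frac{1}{10952}$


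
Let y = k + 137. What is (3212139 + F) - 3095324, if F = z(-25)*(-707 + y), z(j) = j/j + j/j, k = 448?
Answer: 116571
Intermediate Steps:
z(j) = 2 (z(j) = 1 + 1 = 2)
y = 585 (y = 448 + 137 = 585)
F = -244 (F = 2*(-707 + 585) = 2*(-122) = -244)
(3212139 + F) - 3095324 = (3212139 - 244) - 3095324 = 3211895 - 3095324 = 116571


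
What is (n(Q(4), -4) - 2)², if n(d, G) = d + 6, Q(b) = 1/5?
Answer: 441/25 ≈ 17.640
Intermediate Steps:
Q(b) = ⅕ (Q(b) = 1*(⅕) = ⅕)
n(d, G) = 6 + d
(n(Q(4), -4) - 2)² = ((6 + ⅕) - 2)² = (31/5 - 2)² = (21/5)² = 441/25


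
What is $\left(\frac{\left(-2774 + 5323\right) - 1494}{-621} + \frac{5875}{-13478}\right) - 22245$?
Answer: $- \frac{8095865825}{363906} \approx -22247.0$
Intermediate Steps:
$\left(\frac{\left(-2774 + 5323\right) - 1494}{-621} + \frac{5875}{-13478}\right) - 22245 = \left(\left(2549 - 1494\right) \left(- \frac{1}{621}\right) + 5875 \left(- \frac{1}{13478}\right)\right) - 22245 = \left(1055 \left(- \frac{1}{621}\right) - \frac{5875}{13478}\right) - 22245 = \left(- \frac{1055}{621} - \frac{5875}{13478}\right) - 22245 = - \frac{776855}{363906} - 22245 = - \frac{8095865825}{363906}$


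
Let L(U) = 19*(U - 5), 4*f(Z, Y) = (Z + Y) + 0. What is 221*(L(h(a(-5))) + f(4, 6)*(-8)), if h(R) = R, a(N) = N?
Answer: -46410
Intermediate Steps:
f(Z, Y) = Y/4 + Z/4 (f(Z, Y) = ((Z + Y) + 0)/4 = ((Y + Z) + 0)/4 = (Y + Z)/4 = Y/4 + Z/4)
L(U) = -95 + 19*U (L(U) = 19*(-5 + U) = -95 + 19*U)
221*(L(h(a(-5))) + f(4, 6)*(-8)) = 221*((-95 + 19*(-5)) + ((1/4)*6 + (1/4)*4)*(-8)) = 221*((-95 - 95) + (3/2 + 1)*(-8)) = 221*(-190 + (5/2)*(-8)) = 221*(-190 - 20) = 221*(-210) = -46410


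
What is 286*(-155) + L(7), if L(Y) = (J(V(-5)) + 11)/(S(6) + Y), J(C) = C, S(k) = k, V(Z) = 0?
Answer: -576279/13 ≈ -44329.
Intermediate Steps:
L(Y) = 11/(6 + Y) (L(Y) = (0 + 11)/(6 + Y) = 11/(6 + Y))
286*(-155) + L(7) = 286*(-155) + 11/(6 + 7) = -44330 + 11/13 = -576279/13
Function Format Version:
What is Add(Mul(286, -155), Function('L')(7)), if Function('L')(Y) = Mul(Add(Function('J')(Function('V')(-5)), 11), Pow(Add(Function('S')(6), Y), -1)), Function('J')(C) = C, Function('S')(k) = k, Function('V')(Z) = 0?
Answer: Rational(-576279, 13) ≈ -44329.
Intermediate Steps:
Function('L')(Y) = Mul(11, Pow(Add(6, Y), -1)) (Function('L')(Y) = Mul(Add(0, 11), Pow(Add(6, Y), -1)) = Mul(11, Pow(Add(6, Y), -1)))
Add(Mul(286, -155), Function('L')(7)) = Add(Mul(286, -155), Mul(11, Pow(Add(6, 7), -1))) = Add(-44330, Mul(11, Pow(13, -1))) = Add(-44330, Mul(11, Rational(1, 13))) = Add(-44330, Rational(11, 13)) = Rational(-576279, 13)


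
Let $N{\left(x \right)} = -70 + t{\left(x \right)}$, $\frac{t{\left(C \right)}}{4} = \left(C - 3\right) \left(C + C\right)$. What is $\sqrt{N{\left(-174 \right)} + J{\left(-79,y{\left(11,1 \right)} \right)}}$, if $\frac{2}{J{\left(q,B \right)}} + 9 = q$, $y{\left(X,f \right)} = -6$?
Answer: $\frac{\sqrt{119215965}}{22} \approx 496.3$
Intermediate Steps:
$t{\left(C \right)} = 8 C \left(-3 + C\right)$ ($t{\left(C \right)} = 4 \left(C - 3\right) \left(C + C\right) = 4 \left(-3 + C\right) 2 C = 4 \cdot 2 C \left(-3 + C\right) = 8 C \left(-3 + C\right)$)
$N{\left(x \right)} = -70 + 8 x \left(-3 + x\right)$
$J{\left(q,B \right)} = \frac{2}{-9 + q}$
$\sqrt{N{\left(-174 \right)} + J{\left(-79,y{\left(11,1 \right)} \right)}} = \sqrt{\left(-70 + 8 \left(-174\right) \left(-3 - 174\right)\right) + \frac{2}{-9 - 79}} = \sqrt{\left(-70 + 8 \left(-174\right) \left(-177\right)\right) + \frac{2}{-88}} = \sqrt{\left(-70 + 246384\right) + 2 \left(- \frac{1}{88}\right)} = \sqrt{246314 - \frac{1}{44}} = \sqrt{\frac{10837815}{44}} = \frac{\sqrt{119215965}}{22}$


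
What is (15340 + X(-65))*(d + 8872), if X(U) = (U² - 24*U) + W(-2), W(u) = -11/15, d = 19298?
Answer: 595070592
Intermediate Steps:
W(u) = -11/15 (W(u) = -11*1/15 = -11/15)
X(U) = -11/15 + U² - 24*U (X(U) = (U² - 24*U) - 11/15 = -11/15 + U² - 24*U)
(15340 + X(-65))*(d + 8872) = (15340 + (-11/15 + (-65)² - 24*(-65)))*(19298 + 8872) = (15340 + (-11/15 + 4225 + 1560))*28170 = (15340 + 86764/15)*28170 = (316864/15)*28170 = 595070592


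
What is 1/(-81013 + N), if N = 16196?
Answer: -1/64817 ≈ -1.5428e-5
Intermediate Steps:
1/(-81013 + N) = 1/(-81013 + 16196) = 1/(-64817) = -1/64817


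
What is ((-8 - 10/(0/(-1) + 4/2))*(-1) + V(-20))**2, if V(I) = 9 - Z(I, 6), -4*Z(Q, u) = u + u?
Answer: 625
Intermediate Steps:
Z(Q, u) = -u/2 (Z(Q, u) = -(u + u)/4 = -u/2)
V(I) = 12 (V(I) = 9 - (-1)*6/2 = 9 - 1*(-3) = 9 + 3 = 12)
((-8 - 10/(0/(-1) + 4/2))*(-1) + V(-20))**2 = ((-8 - 10/(0/(-1) + 4/2))*(-1) + 12)**2 = ((-8 - 10/(0*(-1) + 4*(1/2)))*(-1) + 12)**2 = ((-8 - 10/(0 + 2))*(-1) + 12)**2 = ((-8 - 10/2)*(-1) + 12)**2 = ((-8 - 10*1/2)*(-1) + 12)**2 = ((-8 - 5)*(-1) + 12)**2 = (-13*(-1) + 12)**2 = (13 + 12)**2 = 25**2 = 625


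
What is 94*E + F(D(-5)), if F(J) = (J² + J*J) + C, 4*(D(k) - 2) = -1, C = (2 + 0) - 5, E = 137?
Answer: 103049/8 ≈ 12881.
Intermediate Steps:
C = -3 (C = 2 - 5 = -3)
D(k) = 7/4 (D(k) = 2 + (¼)*(-1) = 2 - ¼ = 7/4)
F(J) = -3 + 2*J² (F(J) = (J² + J*J) - 3 = (J² + J²) - 3 = 2*J² - 3 = -3 + 2*J²)
94*E + F(D(-5)) = 94*137 + (-3 + 2*(7/4)²) = 12878 + (-3 + 2*(49/16)) = 12878 + (-3 + 49/8) = 12878 + 25/8 = 103049/8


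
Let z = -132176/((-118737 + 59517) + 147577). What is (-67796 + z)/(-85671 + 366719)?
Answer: -1497595837/6208139534 ≈ -0.24123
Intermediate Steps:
z = -132176/88357 (z = -132176/(-59220 + 147577) = -132176/88357 ≈ -1.4959)
(-67796 + z)/(-85671 + 366719) = (-67796 - 132176/88357)/(-85671 + 366719) = -5990383348/88357/281048 = -5990383348/88357*1/281048 = -1497595837/6208139534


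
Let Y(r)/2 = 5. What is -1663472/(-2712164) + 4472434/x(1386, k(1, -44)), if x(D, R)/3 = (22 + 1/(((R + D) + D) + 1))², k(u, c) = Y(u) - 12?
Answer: 3327065723189865290/1079970348070341 ≈ 3080.7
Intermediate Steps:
Y(r) = 10 (Y(r) = 2*5 = 10)
k(u, c) = -2 (k(u, c) = 10 - 12 = -2)
x(D, R) = 3*(22 + 1/(1 + R + 2*D))² (x(D, R) = 3*(22 + 1/(((R + D) + D) + 1))² = 3*(22 + 1/(((D + R) + D) + 1))² = 3*(22 + 1/((R + 2*D) + 1))² = 3*(22 + 1/(1 + R + 2*D))²)
-1663472/(-2712164) + 4472434/x(1386, k(1, -44)) = -1663472/(-2712164) + 4472434/((3*(23 + 22*(-2) + 44*1386)²/(1 - 2 + 2*1386)²)) = -1663472*(-1/2712164) + 4472434/((3*(23 - 44 + 60984)²/(1 - 2 + 2772)²)) = 415868/678041 + 4472434/((3*60963²/2771²)) = 415868/678041 + 4472434/((3*(1/7678441)*3716487369)) = 415868/678041 + 4472434/(11149462107/7678441) = 415868/678041 + 4472434*(7678441/11149462107) = 415868/678041 + 34341320595394/11149462107 = 3327065723189865290/1079970348070341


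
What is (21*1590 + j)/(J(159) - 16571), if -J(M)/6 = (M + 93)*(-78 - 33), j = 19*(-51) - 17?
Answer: 32404/151261 ≈ 0.21423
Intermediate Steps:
j = -986 (j = -969 - 17 = -986)
J(M) = 61938 + 666*M (J(M) = -6*(M + 93)*(-78 - 33) = -6*(93 + M)*(-111) = -6*(-10323 - 111*M) = 61938 + 666*M)
(21*1590 + j)/(J(159) - 16571) = (21*1590 - 986)/((61938 + 666*159) - 16571) = (33390 - 986)/((61938 + 105894) - 16571) = 32404/(167832 - 16571) = 32404/151261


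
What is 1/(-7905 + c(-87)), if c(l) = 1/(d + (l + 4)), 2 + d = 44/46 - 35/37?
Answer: -72326/571737881 ≈ -0.00012650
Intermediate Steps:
d = -1693/851 (d = -2 + (44/46 - 35/37) = -2 + (44*(1/46) - 35*1/37) = -2 + (22/23 - 35/37) = -2 + 9/851 = -1693/851 ≈ -1.9894)
c(l) = 1/(1711/851 + l) (c(l) = 1/(-1693/851 + (l + 4)) = 1/(-1693/851 + (4 + l)) = 1/(1711/851 + l))
1/(-7905 + c(-87)) = 1/(-7905 + 851/(1711 + 851*(-87))) = 1/(-7905 + 851/(1711 - 74037)) = 1/(-7905 + 851/(-72326)) = 1/(-7905 + 851*(-1/72326)) = 1/(-7905 - 851/72326) = 1/(-571737881/72326) = -72326/571737881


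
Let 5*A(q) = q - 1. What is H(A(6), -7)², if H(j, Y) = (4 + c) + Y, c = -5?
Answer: 64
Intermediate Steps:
A(q) = -⅕ + q/5 (A(q) = (q - 1)/5 = (-1 + q)/5 = -⅕ + q/5)
H(j, Y) = -1 + Y (H(j, Y) = (4 - 5) + Y = -1 + Y)
H(A(6), -7)² = (-1 - 7)² = (-8)² = 64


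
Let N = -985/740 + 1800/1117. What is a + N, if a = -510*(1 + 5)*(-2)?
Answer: 1011780271/165316 ≈ 6120.3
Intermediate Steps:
N = 46351/165316 (N = -985*1/740 + 1800*(1/1117) = -197/148 + 1800/1117 = 46351/165316 ≈ 0.28038)
a = 6120 (a = -3060*(-2) = -510*(-12) = 6120)
a + N = 6120 + 46351/165316 = 1011780271/165316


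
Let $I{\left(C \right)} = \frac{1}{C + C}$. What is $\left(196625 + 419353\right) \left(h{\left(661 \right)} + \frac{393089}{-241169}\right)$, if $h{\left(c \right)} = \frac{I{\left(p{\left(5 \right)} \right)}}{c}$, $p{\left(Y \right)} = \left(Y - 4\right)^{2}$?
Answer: $- \frac{159976412964621}{159412709} \approx -1.0035 \cdot 10^{6}$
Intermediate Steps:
$p{\left(Y \right)} = \left(-4 + Y\right)^{2}$
$I{\left(C \right)} = \frac{1}{2 C}$
$h{\left(c \right)} = \frac{1}{2 c}$ ($h{\left(c \right)} = \frac{\frac{1}{2} \frac{1}{\left(-4 + 5\right)^{2}}}{c} = \frac{\frac{1}{2} \frac{1}{1^{2}}}{c} = \frac{\frac{1}{2} \cdot 1^{-1}}{c} = \frac{\frac{1}{2} \cdot 1}{c} = \frac{1}{2 c}$)
$\left(196625 + 419353\right) \left(h{\left(661 \right)} + \frac{393089}{-241169}\right) = \left(196625 + 419353\right) \left(\frac{1}{2 \cdot 661} + \frac{393089}{-241169}\right) = 615978 \left(\frac{1}{2} \cdot \frac{1}{661} + 393089 \left(- \frac{1}{241169}\right)\right) = 615978 \left(\frac{1}{1322} - \frac{393089}{241169}\right) = 615978 \left(- \frac{519422489}{318825418}\right) = - \frac{159976412964621}{159412709}$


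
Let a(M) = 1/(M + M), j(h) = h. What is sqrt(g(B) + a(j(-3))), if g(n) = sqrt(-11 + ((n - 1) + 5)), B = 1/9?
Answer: sqrt(-6 + 12*I*sqrt(62))/6 ≈ 1.1098 + 1.1825*I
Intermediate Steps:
a(M) = 1/(2*M)
B = 1/9 ≈ 0.11111
g(n) = sqrt(-7 + n) (g(n) = sqrt(-11 + ((-1 + n) + 5)) = sqrt(-11 + (4 + n)) = sqrt(-7 + n))
sqrt(g(B) + a(j(-3))) = sqrt(sqrt(-7 + 1/9) + (1/2)/(-3)) = sqrt(sqrt(-62/9) + (1/2)*(-1/3)) = sqrt(I*sqrt(62)/3 - 1/6) = sqrt(-1/6 + I*sqrt(62)/3)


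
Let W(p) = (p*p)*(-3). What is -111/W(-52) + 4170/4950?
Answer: 381961/446160 ≈ 0.85611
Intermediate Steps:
W(p) = -3*p² (W(p) = p²*(-3) = -3*p²)
-111/W(-52) + 4170/4950 = -111/((-3*(-52)²)) + 4170/4950 = -111/((-3*2704)) + 4170*(1/4950) = -111/(-8112) + 139/165 = -111*(-1/8112) + 139/165 = 37/2704 + 139/165 = 381961/446160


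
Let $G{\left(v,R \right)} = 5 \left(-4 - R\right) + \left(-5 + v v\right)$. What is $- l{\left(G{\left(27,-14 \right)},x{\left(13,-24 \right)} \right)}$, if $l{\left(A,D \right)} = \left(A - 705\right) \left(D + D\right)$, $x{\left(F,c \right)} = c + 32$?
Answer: $-1104$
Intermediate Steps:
$G{\left(v,R \right)} = -25 + v^{2} - 5 R$ ($G{\left(v,R \right)} = \left(-20 - 5 R\right) + \left(-5 + v^{2}\right) = -25 + v^{2} - 5 R$)
$x{\left(F,c \right)} = 32 + c$
$l{\left(A,D \right)} = 2 D \left(-705 + A\right)$ ($l{\left(A,D \right)} = \left(-705 + A\right) 2 D = 2 D \left(-705 + A\right)$)
$- l{\left(G{\left(27,-14 \right)},x{\left(13,-24 \right)} \right)} = - 2 \left(32 - 24\right) \left(-705 - \left(-45 - 729\right)\right) = - 2 \cdot 8 \left(-705 + \left(-25 + 729 + 70\right)\right) = - 2 \cdot 8 \left(-705 + 774\right) = - 2 \cdot 8 \cdot 69 = \left(-1\right) 1104 = -1104$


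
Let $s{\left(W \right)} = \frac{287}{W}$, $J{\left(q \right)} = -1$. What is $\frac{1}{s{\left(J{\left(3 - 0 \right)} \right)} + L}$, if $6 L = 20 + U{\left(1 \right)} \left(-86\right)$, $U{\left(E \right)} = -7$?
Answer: $- \frac{3}{550} \approx -0.0054545$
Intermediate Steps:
$L = \frac{311}{3}$ ($L = \frac{20 - -602}{6} = \frac{20 + 602}{6} = \frac{1}{6} \cdot 622 = \frac{311}{3} \approx 103.67$)
$\frac{1}{s{\left(J{\left(3 - 0 \right)} \right)} + L} = \frac{1}{\frac{287}{-1} + \frac{311}{3}} = \frac{1}{287 \left(-1\right) + \frac{311}{3}} = \frac{1}{-287 + \frac{311}{3}} = \frac{1}{- \frac{550}{3}} = - \frac{3}{550}$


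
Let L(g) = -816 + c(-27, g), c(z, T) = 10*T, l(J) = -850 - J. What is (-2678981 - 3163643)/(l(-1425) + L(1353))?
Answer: -5842624/13289 ≈ -439.66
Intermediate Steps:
L(g) = -816 + 10*g
(-2678981 - 3163643)/(l(-1425) + L(1353)) = (-2678981 - 3163643)/((-850 - 1*(-1425)) + (-816 + 10*1353)) = -5842624/((-850 + 1425) + (-816 + 13530)) = -5842624/(575 + 12714) = -5842624/13289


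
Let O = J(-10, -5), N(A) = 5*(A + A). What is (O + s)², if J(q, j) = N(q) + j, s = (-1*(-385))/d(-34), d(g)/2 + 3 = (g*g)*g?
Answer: 68142631071025/6180160996 ≈ 11026.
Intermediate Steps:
d(g) = -6 + 2*g³ (d(g) = -6 + 2*((g*g)*g) = -6 + 2*(g²*g) = -6 + 2*g³)
N(A) = 10*A (N(A) = 5*(2*A) = 10*A)
s = -385/78614 (s = (-1*(-385))/(-6 + 2*(-34)³) = 385/(-6 + 2*(-39304)) = 385/(-6 - 78608) = 385/(-78614) = 385*(-1/78614) = -385/78614 ≈ -0.0048973)
J(q, j) = j + 10*q (J(q, j) = 10*q + j = j + 10*q)
O = -105 (O = -5 + 10*(-10) = -5 - 100 = -105)
(O + s)² = (-105 - 385/78614)² = (-8254855/78614)² = 68142631071025/6180160996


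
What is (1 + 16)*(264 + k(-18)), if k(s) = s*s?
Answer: 9996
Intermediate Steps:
k(s) = s²
(1 + 16)*(264 + k(-18)) = (1 + 16)*(264 + (-18)²) = 17*(264 + 324) = 17*588 = 9996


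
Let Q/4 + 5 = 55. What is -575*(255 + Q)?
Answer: -261625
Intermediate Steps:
Q = 200 (Q = -20 + 4*55 = -20 + 220 = 200)
-575*(255 + Q) = -575*(255 + 200) = -575*455 = -261625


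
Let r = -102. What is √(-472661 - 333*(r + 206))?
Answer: I*√507293 ≈ 712.25*I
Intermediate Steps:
√(-472661 - 333*(r + 206)) = √(-472661 - 333*(-102 + 206)) = √(-472661 - 333*104) = √(-472661 - 34632) = √(-507293) = I*√507293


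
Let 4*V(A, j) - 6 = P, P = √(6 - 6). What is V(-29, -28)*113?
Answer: 339/2 ≈ 169.50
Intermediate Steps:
P = 0 (P = √0 = 0)
V(A, j) = 3/2 (V(A, j) = 3/2 + (¼)*0 = 3/2 + 0 = 3/2)
V(-29, -28)*113 = (3/2)*113 = 339/2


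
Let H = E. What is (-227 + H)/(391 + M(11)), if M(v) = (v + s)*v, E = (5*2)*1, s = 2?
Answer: -217/534 ≈ -0.40637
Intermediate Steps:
E = 10 (E = 10*1 = 10)
M(v) = v*(2 + v) (M(v) = (v + 2)*v = (2 + v)*v = v*(2 + v))
H = 10
(-227 + H)/(391 + M(11)) = (-227 + 10)/(391 + 11*(2 + 11)) = -217/(391 + 11*13) = -217/(391 + 143) = -217/534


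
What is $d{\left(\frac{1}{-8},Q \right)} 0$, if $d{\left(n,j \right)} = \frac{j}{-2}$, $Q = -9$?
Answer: $0$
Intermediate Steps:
$d{\left(n,j \right)} = - \frac{j}{2}$ ($d{\left(n,j \right)} = j \left(- \frac{1}{2}\right) = - \frac{j}{2}$)
$d{\left(\frac{1}{-8},Q \right)} 0 = \left(- \frac{1}{2}\right) \left(-9\right) 0 = \frac{9}{2} \cdot 0 = 0$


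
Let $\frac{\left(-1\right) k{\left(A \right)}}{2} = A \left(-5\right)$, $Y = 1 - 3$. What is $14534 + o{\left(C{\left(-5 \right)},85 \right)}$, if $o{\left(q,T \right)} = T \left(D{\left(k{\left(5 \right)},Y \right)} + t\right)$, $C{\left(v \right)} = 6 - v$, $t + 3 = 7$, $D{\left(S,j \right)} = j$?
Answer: $14704$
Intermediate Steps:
$Y = -2$
$k{\left(A \right)} = 10 A$ ($k{\left(A \right)} = - 2 A \left(-5\right) = - 2 \left(- 5 A\right) = 10 A$)
$t = 4$ ($t = -3 + 7 = 4$)
$o{\left(q,T \right)} = 2 T$ ($o{\left(q,T \right)} = T \left(-2 + 4\right) = T 2 = 2 T$)
$14534 + o{\left(C{\left(-5 \right)},85 \right)} = 14534 + 2 \cdot 85 = 14534 + 170 = 14704$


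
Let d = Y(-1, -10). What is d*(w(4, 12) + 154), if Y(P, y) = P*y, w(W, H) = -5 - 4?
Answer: 1450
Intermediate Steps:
w(W, H) = -9
d = 10 (d = -1*(-10) = 10)
d*(w(4, 12) + 154) = 10*(-9 + 154) = 10*145 = 1450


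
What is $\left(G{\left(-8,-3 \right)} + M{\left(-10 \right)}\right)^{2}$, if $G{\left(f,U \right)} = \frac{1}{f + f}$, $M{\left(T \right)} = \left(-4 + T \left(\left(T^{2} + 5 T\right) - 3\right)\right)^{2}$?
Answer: $\frac{12922694884225}{256} \approx 5.0479 \cdot 10^{10}$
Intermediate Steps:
$M{\left(T \right)} = \left(-4 + T \left(-3 + T^{2} + 5 T\right)\right)^{2}$
$G{\left(f,U \right)} = \frac{1}{2 f}$
$\left(G{\left(-8,-3 \right)} + M{\left(-10 \right)}\right)^{2} = \left(\frac{1}{2 \left(-8\right)} + \left(-4 + \left(-10\right)^{3} - -30 + 5 \left(-10\right)^{2}\right)^{2}\right)^{2} = \left(\frac{1}{2} \left(- \frac{1}{8}\right) + \left(-4 - 1000 + 30 + 5 \cdot 100\right)^{2}\right)^{2} = \left(- \frac{1}{16} + \left(-4 - 1000 + 30 + 500\right)^{2}\right)^{2} = \left(- \frac{1}{16} + \left(-474\right)^{2}\right)^{2} = \left(- \frac{1}{16} + 224676\right)^{2} = \left(\frac{3594815}{16}\right)^{2} = \frac{12922694884225}{256}$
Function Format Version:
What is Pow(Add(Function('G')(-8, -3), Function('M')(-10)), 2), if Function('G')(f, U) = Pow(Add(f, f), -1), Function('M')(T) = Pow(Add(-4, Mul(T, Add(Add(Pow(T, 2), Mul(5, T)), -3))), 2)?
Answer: Rational(12922694884225, 256) ≈ 5.0479e+10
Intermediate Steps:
Function('M')(T) = Pow(Add(-4, Mul(T, Add(-3, Pow(T, 2), Mul(5, T)))), 2)
Function('G')(f, U) = Mul(Rational(1, 2), Pow(f, -1)) (Function('G')(f, U) = Pow(Mul(2, f), -1) = Mul(Rational(1, 2), Pow(f, -1)))
Pow(Add(Function('G')(-8, -3), Function('M')(-10)), 2) = Pow(Add(Mul(Rational(1, 2), Pow(-8, -1)), Pow(Add(-4, Pow(-10, 3), Mul(-3, -10), Mul(5, Pow(-10, 2))), 2)), 2) = Pow(Add(Mul(Rational(1, 2), Rational(-1, 8)), Pow(Add(-4, -1000, 30, Mul(5, 100)), 2)), 2) = Pow(Add(Rational(-1, 16), Pow(Add(-4, -1000, 30, 500), 2)), 2) = Pow(Add(Rational(-1, 16), Pow(-474, 2)), 2) = Pow(Add(Rational(-1, 16), 224676), 2) = Pow(Rational(3594815, 16), 2) = Rational(12922694884225, 256)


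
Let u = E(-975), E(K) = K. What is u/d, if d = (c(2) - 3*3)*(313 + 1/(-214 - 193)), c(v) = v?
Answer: 79365/178346 ≈ 0.44501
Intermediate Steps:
u = -975
d = -891730/407 (d = (2 - 3*3)*(313 + 1/(-214 - 193)) = (2 - 9)*(313 + 1/(-407)) = -7*(313 - 1/407) = -7*127390/407 = -891730/407 ≈ -2191.0)
u/d = -975/(-891730/407) = -975*(-407/891730) = 79365/178346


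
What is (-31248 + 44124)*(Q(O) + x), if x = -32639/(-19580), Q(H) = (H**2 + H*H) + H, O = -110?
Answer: 1518450066741/4895 ≈ 3.1020e+8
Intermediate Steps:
Q(H) = H + 2*H**2 (Q(H) = (H**2 + H**2) + H = 2*H**2 + H = H + 2*H**2)
x = 32639/19580 (x = -32639*(-1/19580) = 32639/19580 ≈ 1.6670)
(-31248 + 44124)*(Q(O) + x) = (-31248 + 44124)*(-110*(1 + 2*(-110)) + 32639/19580) = 12876*(-110*(1 - 220) + 32639/19580) = 12876*(-110*(-219) + 32639/19580) = 12876*(24090 + 32639/19580) = 12876*(471714839/19580) = 1518450066741/4895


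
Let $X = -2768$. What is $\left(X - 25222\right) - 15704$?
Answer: $-43694$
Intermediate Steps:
$\left(X - 25222\right) - 15704 = \left(-2768 - 25222\right) - 15704 = -27990 - 15704 = -43694$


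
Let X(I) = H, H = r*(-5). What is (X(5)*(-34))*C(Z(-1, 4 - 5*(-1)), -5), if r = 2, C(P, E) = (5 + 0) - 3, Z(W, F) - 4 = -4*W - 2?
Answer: 680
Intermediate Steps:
Z(W, F) = 2 - 4*W (Z(W, F) = 4 + (-4*W - 2) = 4 + (-2 - 4*W) = 2 - 4*W)
C(P, E) = 2 (C(P, E) = 5 - 3 = 2)
H = -10 (H = 2*(-5) = -10)
X(I) = -10
(X(5)*(-34))*C(Z(-1, 4 - 5*(-1)), -5) = -10*(-34)*2 = 340*2 = 680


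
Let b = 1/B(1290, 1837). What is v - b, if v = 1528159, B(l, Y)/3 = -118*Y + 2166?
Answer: 983828764201/643800 ≈ 1.5282e+6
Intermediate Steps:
B(l, Y) = 6498 - 354*Y (B(l, Y) = 3*(-118*Y + 2166) = 3*(2166 - 118*Y) = 6498 - 354*Y)
b = -1/643800 (b = 1/(6498 - 354*1837) = 1/(6498 - 650298) = 1/(-643800) = -1/643800 ≈ -1.5533e-6)
v - b = 1528159 - 1*(-1/643800) = 1528159 + 1/643800 = 983828764201/643800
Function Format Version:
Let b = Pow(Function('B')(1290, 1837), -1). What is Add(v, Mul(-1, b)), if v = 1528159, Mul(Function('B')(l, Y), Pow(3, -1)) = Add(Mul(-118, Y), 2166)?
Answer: Rational(983828764201, 643800) ≈ 1.5282e+6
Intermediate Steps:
Function('B')(l, Y) = Add(6498, Mul(-354, Y)) (Function('B')(l, Y) = Mul(3, Add(Mul(-118, Y), 2166)) = Mul(3, Add(2166, Mul(-118, Y))) = Add(6498, Mul(-354, Y)))
b = Rational(-1, 643800) (b = Pow(Add(6498, Mul(-354, 1837)), -1) = Pow(Add(6498, -650298), -1) = Pow(-643800, -1) = Rational(-1, 643800) ≈ -1.5533e-6)
Add(v, Mul(-1, b)) = Add(1528159, Mul(-1, Rational(-1, 643800))) = Add(1528159, Rational(1, 643800)) = Rational(983828764201, 643800)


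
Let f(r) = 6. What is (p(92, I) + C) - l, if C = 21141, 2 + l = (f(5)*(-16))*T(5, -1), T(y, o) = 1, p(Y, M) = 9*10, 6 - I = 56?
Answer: 21329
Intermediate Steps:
I = -50 (I = 6 - 1*56 = 6 - 56 = -50)
p(Y, M) = 90
l = -98 (l = -2 + (6*(-16))*1 = -2 - 96*1 = -2 - 96 = -98)
(p(92, I) + C) - l = (90 + 21141) - 1*(-98) = 21231 + 98 = 21329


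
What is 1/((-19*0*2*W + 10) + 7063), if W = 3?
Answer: 1/7073 ≈ 0.00014138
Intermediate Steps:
1/((-19*0*2*W + 10) + 7063) = 1/((-19*0*2*3 + 10) + 7063) = 1/((-0*3 + 10) + 7063) = 1/((-19*0 + 10) + 7063) = 1/((0 + 10) + 7063) = 1/(10 + 7063) = 1/7073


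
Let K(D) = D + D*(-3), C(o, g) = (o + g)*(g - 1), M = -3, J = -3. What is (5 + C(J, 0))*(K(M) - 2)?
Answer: 32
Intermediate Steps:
C(o, g) = (-1 + g)*(g + o) (C(o, g) = (g + o)*(-1 + g) = (-1 + g)*(g + o))
K(D) = -2*D (K(D) = D - 3*D = -2*D)
(5 + C(J, 0))*(K(M) - 2) = (5 + (0² - 1*0 - 1*(-3) + 0*(-3)))*(-2*(-3) - 2) = (5 + (0 + 0 + 3 + 0))*(6 - 2) = (5 + 3)*4 = 8*4 = 32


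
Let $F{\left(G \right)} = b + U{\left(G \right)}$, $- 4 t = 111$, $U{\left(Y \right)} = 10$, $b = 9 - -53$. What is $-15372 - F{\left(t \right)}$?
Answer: $-15444$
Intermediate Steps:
$b = 62$ ($b = 9 + 53 = 62$)
$t = - \frac{111}{4}$ ($t = \left(- \frac{1}{4}\right) 111 = - \frac{111}{4} \approx -27.75$)
$F{\left(G \right)} = 72$ ($F{\left(G \right)} = 62 + 10 = 72$)
$-15372 - F{\left(t \right)} = -15372 - 72 = -15444$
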